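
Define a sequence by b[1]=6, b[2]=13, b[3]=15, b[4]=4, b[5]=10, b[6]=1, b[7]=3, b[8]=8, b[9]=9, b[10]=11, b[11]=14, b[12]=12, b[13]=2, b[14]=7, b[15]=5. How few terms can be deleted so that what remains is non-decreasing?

Fewest deletions = n − (longest non-decreasing subsequence).
Patience tails:
6 → extends → [6]
13 → extends → [6, 13]
15 → extends → [6, 13, 15]
4 → replaces 6 → [4, 13, 15]
10 → replaces 13 → [4, 10, 15]
1 → replaces 4 → [1, 10, 15]
3 → replaces 10 → [1, 3, 15]
8 → replaces 15 → [1, 3, 8]
9 → extends → [1, 3, 8, 9]
11 → extends → [1, 3, 8, 9, 11]
14 → extends → [1, 3, 8, 9, 11, 14]
12 → replaces 14 → [1, 3, 8, 9, 11, 12]
2 → replaces 3 → [1, 2, 8, 9, 11, 12]
7 → replaces 8 → [1, 2, 7, 9, 11, 12]
5 → replaces 7 → [1, 2, 5, 9, 11, 12]
Longest non-decreasing subsequence has length 6, so deletions = 15 − 6 = 9.

9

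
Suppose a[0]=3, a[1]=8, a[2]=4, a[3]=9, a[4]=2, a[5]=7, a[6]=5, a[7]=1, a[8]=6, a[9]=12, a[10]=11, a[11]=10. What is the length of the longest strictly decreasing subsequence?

4

Let dp[i] be the longest strictly decreasing subsequence ending at i:
i:      0  1  2  3  4  5  6  7  8  9 10 11
a[i]:   3  8  4  9  2  7  5  1  6 12 11 10
dp:     1  1  2  1  3  2  3  4  3  1  2  3
Maximum is 4.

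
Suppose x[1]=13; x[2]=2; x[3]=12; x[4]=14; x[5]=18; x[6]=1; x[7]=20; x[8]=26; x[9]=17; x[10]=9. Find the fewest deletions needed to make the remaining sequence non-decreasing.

4

Fewest deletions = n − (longest non-decreasing subsequence).
i:      1  2  3  4  5  6  7  8  9 10
x[i]:  13  2 12 14 18  1 20 26 17  9
dp:     1  1  2  3  4  1  5  6  4  2
max dp = 6, so deletions = 10 − 6 = 4.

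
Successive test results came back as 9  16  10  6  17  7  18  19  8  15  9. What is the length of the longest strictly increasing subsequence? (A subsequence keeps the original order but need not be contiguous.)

Let dp[i] be the length of the longest such subsequence ending at index i:
i:      1  2  3  4  5  6  7  8  9 10 11
a[i]:   9 16 10  6 17  7 18 19  8 15  9
dp:     1  2  2  1  3  2  4  5  3  4  4
Maximum dp value is 5.

5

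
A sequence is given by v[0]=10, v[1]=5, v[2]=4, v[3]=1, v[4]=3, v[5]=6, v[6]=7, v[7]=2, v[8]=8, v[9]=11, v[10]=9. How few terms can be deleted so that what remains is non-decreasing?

5

Fewest deletions = n − (longest non-decreasing subsequence).
Patience tails:
10 → extends → [10]
5 → replaces 10 → [5]
4 → replaces 5 → [4]
1 → replaces 4 → [1]
3 → extends → [1, 3]
6 → extends → [1, 3, 6]
7 → extends → [1, 3, 6, 7]
2 → replaces 3 → [1, 2, 6, 7]
8 → extends → [1, 2, 6, 7, 8]
11 → extends → [1, 2, 6, 7, 8, 11]
9 → replaces 11 → [1, 2, 6, 7, 8, 9]
Longest non-decreasing subsequence has length 6, so deletions = 11 − 6 = 5.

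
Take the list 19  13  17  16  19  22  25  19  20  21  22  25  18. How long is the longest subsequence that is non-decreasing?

Let dp[i] be the length of the longest such subsequence ending at index i:
i:      1  2  3  4  5  6  7  8  9 10 11 12 13
a[i]:  19 13 17 16 19 22 25 19 20 21 22 25 18
dp:     1  1  2  2  3  4  5  4  5  6  7  8  3
Maximum dp value is 8.

8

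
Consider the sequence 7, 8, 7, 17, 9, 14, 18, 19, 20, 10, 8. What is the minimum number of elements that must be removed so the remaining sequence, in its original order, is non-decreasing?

4

Fewest deletions = n − (longest non-decreasing subsequence).
i:      1  2  3  4  5  6  7  8  9 10 11
a[i]:   7  8  7 17  9 14 18 19 20 10  8
dp:     1  2  2  3  3  4  5  6  7  4  3
max dp = 7, so deletions = 11 − 7 = 4.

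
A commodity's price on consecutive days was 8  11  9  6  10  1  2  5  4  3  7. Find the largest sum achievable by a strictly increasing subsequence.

27

Let S[i] be the best sum of a strictly increasing subsequence ending at i:
i:      1  2  3  4  5  6  7  8  9 10 11
a[i]:   8 11  9  6 10  1  2  5  4  3  7
S:      8 19 17  6 27  1  3  8  7  6 15
Maximum is 27 (e.g. 8 + 9 + 10).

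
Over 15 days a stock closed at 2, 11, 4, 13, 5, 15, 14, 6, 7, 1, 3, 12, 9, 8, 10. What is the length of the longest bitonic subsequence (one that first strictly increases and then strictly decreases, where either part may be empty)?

inc[i] = longest strictly increasing subsequence ending at i; dec[i] = longest strictly decreasing subsequence starting at i:
i:      1  2  3  4  5  6  7  8  9 10 11 12 13 14 15
a[i]:   2 11  4 13  5 15 14  6  7  1  3 12  9  8 10
inc:    1  2  2  3  3  4  4  4  5  1  2  6  6  6  7
dec:    2  3  2  4  2  5  4  2  2  1  1  3  2  1  1
Best peak at i=6 (value 15): inc=4, dec=5, length 4+5−1 = 8.

8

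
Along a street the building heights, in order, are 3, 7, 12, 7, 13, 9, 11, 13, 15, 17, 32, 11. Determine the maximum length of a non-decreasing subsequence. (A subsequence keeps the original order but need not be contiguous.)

9

Let dp[i] be the length of the longest such subsequence ending at index i:
i:      1  2  3  4  5  6  7  8  9 10 11 12
a[i]:   3  7 12  7 13  9 11 13 15 17 32 11
dp:     1  2  3  3  4  4  5  6  7  8  9  6
Maximum dp value is 9.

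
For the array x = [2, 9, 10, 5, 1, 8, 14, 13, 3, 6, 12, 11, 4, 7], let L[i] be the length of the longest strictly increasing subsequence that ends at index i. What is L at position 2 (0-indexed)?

3

dp[i] = 1 + max{dp[j] : j<i, x[j]<x[i]} (or 1 if no such j):
i:      0  1  2  3  4  5  6  7  8  9 10 11 12 13
x[i]:   2  9 10  5  1  8 14 13  3  6 12 11  4  7
dp:     1  2  3  2  1  3  4  4  2  3  4  4  3  4
At index 2 the value is 3.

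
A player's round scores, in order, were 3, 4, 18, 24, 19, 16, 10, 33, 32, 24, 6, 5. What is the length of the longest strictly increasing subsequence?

5

Let dp[i] be the length of the longest such subsequence ending at index i:
i:      1  2  3  4  5  6  7  8  9 10 11 12
a[i]:   3  4 18 24 19 16 10 33 32 24  6  5
dp:     1  2  3  4  4  3  3  5  5  5  3  3
Maximum dp value is 5.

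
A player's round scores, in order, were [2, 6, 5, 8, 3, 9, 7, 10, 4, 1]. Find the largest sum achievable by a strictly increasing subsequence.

Let S[i] be the best sum of a strictly increasing subsequence ending at i:
i:      1  2  3  4  5  6  7  8  9 10
a[i]:   2  6  5  8  3  9  7 10  4  1
S:      2  8  7 16  5 25 15 35  9  1
Maximum is 35 (e.g. 2 + 6 + 8 + 9 + 10).

35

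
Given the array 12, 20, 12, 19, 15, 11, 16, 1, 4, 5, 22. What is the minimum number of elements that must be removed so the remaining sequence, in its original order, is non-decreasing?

6

Fewest deletions = n − (longest non-decreasing subsequence).
Patience tails:
12 → extends → [12]
20 → extends → [12, 20]
12 → replaces 20 → [12, 12]
19 → extends → [12, 12, 19]
15 → replaces 19 → [12, 12, 15]
11 → replaces 12 → [11, 12, 15]
16 → extends → [11, 12, 15, 16]
1 → replaces 11 → [1, 12, 15, 16]
4 → replaces 12 → [1, 4, 15, 16]
5 → replaces 15 → [1, 4, 5, 16]
22 → extends → [1, 4, 5, 16, 22]
Longest non-decreasing subsequence has length 5, so deletions = 11 − 5 = 6.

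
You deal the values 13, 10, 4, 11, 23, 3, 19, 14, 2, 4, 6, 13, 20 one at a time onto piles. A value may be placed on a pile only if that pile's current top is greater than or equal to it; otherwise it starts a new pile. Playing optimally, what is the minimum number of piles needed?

5

Place each on the leftmost legal pile:
13 → new pile 1 (tops now [13])
10 → pile 1 (tops now [10])
4 → pile 1 (tops now [4])
11 → new pile 2 (tops now [4, 11])
23 → new pile 3 (tops now [4, 11, 23])
3 → pile 1 (tops now [3, 11, 23])
19 → pile 3 (tops now [3, 11, 19])
14 → pile 3 (tops now [3, 11, 14])
2 → pile 1 (tops now [2, 11, 14])
4 → pile 2 (tops now [2, 4, 14])
6 → pile 3 (tops now [2, 4, 6])
13 → new pile 4 (tops now [2, 4, 6, 13])
20 → new pile 5 (tops now [2, 4, 6, 13, 20])
Five piles.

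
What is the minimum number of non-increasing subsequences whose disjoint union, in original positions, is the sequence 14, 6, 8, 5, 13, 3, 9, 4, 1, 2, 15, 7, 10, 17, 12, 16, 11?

6

The minimum number of non-increasing subsequences covering a sequence equals the length of its longest strictly increasing subsequence.
LIS length is 6 (e.g. 6, 8, 9, 10, 12, 16), so 6 piles are needed.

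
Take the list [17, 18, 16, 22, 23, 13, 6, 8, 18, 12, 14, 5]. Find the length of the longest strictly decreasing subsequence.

Negate each value so 'decreasing' becomes 'increasing', then run patience tails on the negated sequence:
-17 → extends → [-17]
-18 → replaces -17 → [-18]
-16 → extends → [-18, -16]
-22 → replaces -18 → [-22, -16]
-23 → replaces -22 → [-23, -16]
-13 → extends → [-23, -16, -13]
-6 → extends → [-23, -16, -13, -6]
-8 → replaces -6 → [-23, -16, -13, -8]
-18 → replaces -16 → [-23, -18, -13, -8]
-12 → replaces -8 → [-23, -18, -13, -12]
-14 → replaces -13 → [-23, -18, -14, -12]
-5 → extends → [-23, -18, -14, -12, -5]
Five tails, so the longest strictly decreasing subsequence of the original has length 5.

5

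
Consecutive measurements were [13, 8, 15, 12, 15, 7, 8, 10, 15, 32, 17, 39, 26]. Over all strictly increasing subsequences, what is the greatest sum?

111

Let S[i] be the best sum of a strictly increasing subsequence ending at i:
i:       1   2   3   4   5   6   7   8   9  10  11  12  13
a[i]:   13   8  15  12  15   7   8  10  15  32  17  39  26
S:      13   8  28  20  35   7  15  25  40  72  57 111  83
Maximum is 111 (e.g. 7 + 8 + 10 + 15 + 32 + 39).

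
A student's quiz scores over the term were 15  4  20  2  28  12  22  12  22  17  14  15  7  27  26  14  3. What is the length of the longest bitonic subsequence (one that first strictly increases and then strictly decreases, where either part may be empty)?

inc[i] = longest strictly increasing subsequence ending at i; dec[i] = longest strictly decreasing subsequence starting at i:
i:      1  2  3  4  5  6  7  8  9 10 11 12 13 14 15 16 17
a[i]:  15  4 20  2 28 12 22 12 22 17 14 15  7 27 26 14  3
inc:    1  1  2  1  3  2  3  2  3  3  3  4  2  5  5  3  2
dec:    4  2  5  1  6  3  5  3  5  4  3  3  2  4  3  2  1
Best peak at i=5 (value 28): inc=3, dec=6, length 3+6−1 = 8.

8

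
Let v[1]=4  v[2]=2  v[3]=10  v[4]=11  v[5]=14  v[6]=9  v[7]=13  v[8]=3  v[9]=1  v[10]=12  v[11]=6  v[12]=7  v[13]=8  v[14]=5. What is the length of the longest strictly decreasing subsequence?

5

Let dp[i] be the longest strictly decreasing subsequence ending at i:
i:      1  2  3  4  5  6  7  8  9 10 11 12 13 14
v[i]:   4  2 10 11 14  9 13  3  1 12  6  7  8  5
dp:     1  2  1  1  1  2  2  3  4  3  4  4  4  5
Maximum is 5.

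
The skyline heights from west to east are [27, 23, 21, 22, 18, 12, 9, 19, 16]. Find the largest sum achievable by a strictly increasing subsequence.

43

Let S[i] be the best sum of a strictly increasing subsequence ending at i:
i:      1  2  3  4  5  6  7  8  9
a[i]:  27 23 21 22 18 12  9 19 16
S:     27 23 21 43 18 12  9 37 28
Maximum is 43 (e.g. 21 + 22).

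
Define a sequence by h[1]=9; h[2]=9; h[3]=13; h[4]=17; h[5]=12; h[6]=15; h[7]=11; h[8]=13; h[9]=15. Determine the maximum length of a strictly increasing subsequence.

4

Track the smallest tail for each achievable length (strict):
9 → extends → [9]
9 → already a tail → [9]
13 → extends → [9, 13]
17 → extends → [9, 13, 17]
12 → replaces 13 → [9, 12, 17]
15 → replaces 17 → [9, 12, 15]
11 → replaces 12 → [9, 11, 15]
13 → replaces 15 → [9, 11, 13]
15 → extends → [9, 11, 13, 15]
Four tails, so the longest strictly increasing subsequence has length 4 (e.g. 9, 12, 13, 15).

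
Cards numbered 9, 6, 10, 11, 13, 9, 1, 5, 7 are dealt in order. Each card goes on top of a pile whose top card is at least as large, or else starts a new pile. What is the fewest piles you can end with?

4

Place each on the leftmost legal pile:
9 → new pile 1 (tops now [9])
6 → pile 1 (tops now [6])
10 → new pile 2 (tops now [6, 10])
11 → new pile 3 (tops now [6, 10, 11])
13 → new pile 4 (tops now [6, 10, 11, 13])
9 → pile 2 (tops now [6, 9, 11, 13])
1 → pile 1 (tops now [1, 9, 11, 13])
5 → pile 2 (tops now [1, 5, 11, 13])
7 → pile 3 (tops now [1, 5, 7, 13])
Four piles.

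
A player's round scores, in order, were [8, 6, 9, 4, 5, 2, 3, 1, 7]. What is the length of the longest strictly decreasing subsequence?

Let dp[i] be the longest strictly decreasing subsequence ending at i:
i:     1 2 3 4 5 6 7 8 9
a[i]:  8 6 9 4 5 2 3 1 7
dp:    1 2 1 3 3 4 4 5 2
Maximum is 5.

5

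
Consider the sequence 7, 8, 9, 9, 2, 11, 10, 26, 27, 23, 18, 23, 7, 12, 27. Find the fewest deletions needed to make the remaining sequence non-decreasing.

7

Fewest deletions = n − (longest non-decreasing subsequence).
Patience tails:
7 → extends → [7]
8 → extends → [7, 8]
9 → extends → [7, 8, 9]
9 → extends → [7, 8, 9, 9]
2 → replaces 7 → [2, 8, 9, 9]
11 → extends → [2, 8, 9, 9, 11]
10 → replaces 11 → [2, 8, 9, 9, 10]
26 → extends → [2, 8, 9, 9, 10, 26]
27 → extends → [2, 8, 9, 9, 10, 26, 27]
23 → replaces 26 → [2, 8, 9, 9, 10, 23, 27]
18 → replaces 23 → [2, 8, 9, 9, 10, 18, 27]
23 → replaces 27 → [2, 8, 9, 9, 10, 18, 23]
7 → replaces 8 → [2, 7, 9, 9, 10, 18, 23]
12 → replaces 18 → [2, 7, 9, 9, 10, 12, 23]
27 → extends → [2, 7, 9, 9, 10, 12, 23, 27]
Longest non-decreasing subsequence has length 8, so deletions = 15 − 8 = 7.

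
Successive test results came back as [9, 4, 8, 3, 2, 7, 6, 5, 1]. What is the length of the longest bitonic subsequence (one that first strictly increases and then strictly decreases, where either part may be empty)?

6

inc[i] = longest strictly increasing subsequence ending at i; dec[i] = longest strictly decreasing subsequence starting at i:
i:     1 2 3 4 5 6 7 8 9
a[i]:  9 4 8 3 2 7 6 5 1
inc:   1 1 2 1 1 2 2 2 1
dec:   6 4 5 3 2 4 3 2 1
Best peak at i=1 (value 9): inc=1, dec=6, length 1+6−1 = 6.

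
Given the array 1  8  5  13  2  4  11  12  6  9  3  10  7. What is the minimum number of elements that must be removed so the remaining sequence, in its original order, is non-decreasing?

Fewest deletions = n − (longest non-decreasing subsequence).
Patience tails:
1 → extends → [1]
8 → extends → [1, 8]
5 → replaces 8 → [1, 5]
13 → extends → [1, 5, 13]
2 → replaces 5 → [1, 2, 13]
4 → replaces 13 → [1, 2, 4]
11 → extends → [1, 2, 4, 11]
12 → extends → [1, 2, 4, 11, 12]
6 → replaces 11 → [1, 2, 4, 6, 12]
9 → replaces 12 → [1, 2, 4, 6, 9]
3 → replaces 4 → [1, 2, 3, 6, 9]
10 → extends → [1, 2, 3, 6, 9, 10]
7 → replaces 9 → [1, 2, 3, 6, 7, 10]
Longest non-decreasing subsequence has length 6, so deletions = 13 − 6 = 7.

7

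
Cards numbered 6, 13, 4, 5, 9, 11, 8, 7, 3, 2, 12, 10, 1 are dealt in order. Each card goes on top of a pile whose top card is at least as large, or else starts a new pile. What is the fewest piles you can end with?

Place each on the leftmost legal pile:
6 → new pile 1 (tops now [6])
13 → new pile 2 (tops now [6, 13])
4 → pile 1 (tops now [4, 13])
5 → pile 2 (tops now [4, 5])
9 → new pile 3 (tops now [4, 5, 9])
11 → new pile 4 (tops now [4, 5, 9, 11])
8 → pile 3 (tops now [4, 5, 8, 11])
7 → pile 3 (tops now [4, 5, 7, 11])
3 → pile 1 (tops now [3, 5, 7, 11])
2 → pile 1 (tops now [2, 5, 7, 11])
12 → new pile 5 (tops now [2, 5, 7, 11, 12])
10 → pile 4 (tops now [2, 5, 7, 10, 12])
1 → pile 1 (tops now [1, 5, 7, 10, 12])
Five piles.

5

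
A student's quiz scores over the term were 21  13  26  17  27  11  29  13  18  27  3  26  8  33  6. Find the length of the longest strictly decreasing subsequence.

5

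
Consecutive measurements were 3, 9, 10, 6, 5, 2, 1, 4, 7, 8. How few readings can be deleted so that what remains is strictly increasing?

6

Fewest deletions = n − (longest strictly increasing subsequence).
Patience tails:
3 → extends → [3]
9 → extends → [3, 9]
10 → extends → [3, 9, 10]
6 → replaces 9 → [3, 6, 10]
5 → replaces 6 → [3, 5, 10]
2 → replaces 3 → [2, 5, 10]
1 → replaces 2 → [1, 5, 10]
4 → replaces 5 → [1, 4, 10]
7 → replaces 10 → [1, 4, 7]
8 → extends → [1, 4, 7, 8]
Longest strictly increasing subsequence has length 4, so deletions = 10 − 4 = 6.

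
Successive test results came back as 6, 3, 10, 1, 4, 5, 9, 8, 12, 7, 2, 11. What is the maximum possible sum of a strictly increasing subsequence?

33

Let S[i] be the best sum of a strictly increasing subsequence ending at i:
i:      1  2  3  4  5  6  7  8  9 10 11 12
a[i]:   6  3 10  1  4  5  9  8 12  7  2 11
S:      6  3 16  1  7 12 21 20 33 19  3 32
Maximum is 33 (e.g. 3 + 4 + 5 + 9 + 12).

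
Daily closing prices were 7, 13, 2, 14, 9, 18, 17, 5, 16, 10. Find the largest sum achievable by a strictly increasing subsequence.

Let S[i] be the best sum of a strictly increasing subsequence ending at i:
i:      1  2  3  4  5  6  7  8  9 10
a[i]:   7 13  2 14  9 18 17  5 16 10
S:      7 20  2 34 16 52 51  7 50 26
Maximum is 52 (e.g. 7 + 13 + 14 + 18).

52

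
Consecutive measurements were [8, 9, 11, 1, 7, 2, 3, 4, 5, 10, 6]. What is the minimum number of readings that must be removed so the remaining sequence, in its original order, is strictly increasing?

5

Fewest deletions = n − (longest strictly increasing subsequence).
i:      1  2  3  4  5  6  7  8  9 10 11
a[i]:   8  9 11  1  7  2  3  4  5 10  6
dp:     1  2  3  1  2  2  3  4  5  6  6
max dp = 6, so deletions = 11 − 6 = 5.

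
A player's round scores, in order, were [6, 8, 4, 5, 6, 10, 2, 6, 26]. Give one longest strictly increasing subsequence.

Patience tails give the LIS length; then backtrack through the dp parents:
6 → extends → [6]
8 → extends → [6, 8]
4 → replaces 6 → [4, 8]
5 → replaces 8 → [4, 5]
6 → extends → [4, 5, 6]
10 → extends → [4, 5, 6, 10]
2 → replaces 4 → [2, 5, 6, 10]
6 → already a tail → [2, 5, 6, 10]
26 → extends → [2, 5, 6, 10, 26]
Length 5; one witness is 4, 5, 6, 10, 26.

4, 5, 6, 10, 26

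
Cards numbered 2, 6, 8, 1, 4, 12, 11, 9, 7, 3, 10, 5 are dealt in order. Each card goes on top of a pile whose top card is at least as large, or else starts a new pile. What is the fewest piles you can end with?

The minimum number of non-increasing subsequences covering a sequence equals the length of its longest strictly increasing subsequence.
LIS length is 5 (e.g. 2, 6, 8, 9, 10), so 5 piles are needed.

5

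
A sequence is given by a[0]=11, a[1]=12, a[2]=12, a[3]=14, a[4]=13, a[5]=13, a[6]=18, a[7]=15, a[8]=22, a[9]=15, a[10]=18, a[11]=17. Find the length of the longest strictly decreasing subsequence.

Negate each value so 'decreasing' becomes 'increasing', then run patience tails on the negated sequence:
-11 → extends → [-11]
-12 → replaces -11 → [-12]
-12 → already a tail → [-12]
-14 → replaces -12 → [-14]
-13 → extends → [-14, -13]
-13 → already a tail → [-14, -13]
-18 → replaces -14 → [-18, -13]
-15 → replaces -13 → [-18, -15]
-22 → replaces -18 → [-22, -15]
-15 → already a tail → [-22, -15]
-18 → replaces -15 → [-22, -18]
-17 → extends → [-22, -18, -17]
Three tails, so the longest strictly decreasing subsequence of the original has length 3.

3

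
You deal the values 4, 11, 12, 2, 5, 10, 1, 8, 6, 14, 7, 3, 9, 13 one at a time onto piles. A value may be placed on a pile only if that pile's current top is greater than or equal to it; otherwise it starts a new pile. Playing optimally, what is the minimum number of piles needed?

6

Place each on the leftmost legal pile:
4 → new pile 1 (tops now [4])
11 → new pile 2 (tops now [4, 11])
12 → new pile 3 (tops now [4, 11, 12])
2 → pile 1 (tops now [2, 11, 12])
5 → pile 2 (tops now [2, 5, 12])
10 → pile 3 (tops now [2, 5, 10])
1 → pile 1 (tops now [1, 5, 10])
8 → pile 3 (tops now [1, 5, 8])
6 → pile 3 (tops now [1, 5, 6])
14 → new pile 4 (tops now [1, 5, 6, 14])
7 → pile 4 (tops now [1, 5, 6, 7])
3 → pile 2 (tops now [1, 3, 6, 7])
9 → new pile 5 (tops now [1, 3, 6, 7, 9])
13 → new pile 6 (tops now [1, 3, 6, 7, 9, 13])
Six piles.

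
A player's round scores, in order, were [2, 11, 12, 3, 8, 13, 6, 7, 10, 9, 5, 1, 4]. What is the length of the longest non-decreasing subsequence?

Track the smallest tail for each achievable length (allowing ties):
2 → extends → [2]
11 → extends → [2, 11]
12 → extends → [2, 11, 12]
3 → replaces 11 → [2, 3, 12]
8 → replaces 12 → [2, 3, 8]
13 → extends → [2, 3, 8, 13]
6 → replaces 8 → [2, 3, 6, 13]
7 → replaces 13 → [2, 3, 6, 7]
10 → extends → [2, 3, 6, 7, 10]
9 → replaces 10 → [2, 3, 6, 7, 9]
5 → replaces 6 → [2, 3, 5, 7, 9]
1 → replaces 2 → [1, 3, 5, 7, 9]
4 → replaces 5 → [1, 3, 4, 7, 9]
Five tails, so the longest non-decreasing subsequence has length 5 (e.g. 2, 3, 6, 7, 10).

5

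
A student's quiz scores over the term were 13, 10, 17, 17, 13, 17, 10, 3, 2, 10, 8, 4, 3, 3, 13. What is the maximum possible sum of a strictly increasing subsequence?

Let S[i] be the best sum of a strictly increasing subsequence ending at i:
i:      1  2  3  4  5  6  7  8  9 10 11 12 13 14 15
a[i]:  13 10 17 17 13 17 10  3  2 10  8  4  3  3 13
S:     13 10 30 30 23 40 10  3  2 13 11  7  5  5 26
Maximum is 40 (e.g. 10 + 13 + 17).

40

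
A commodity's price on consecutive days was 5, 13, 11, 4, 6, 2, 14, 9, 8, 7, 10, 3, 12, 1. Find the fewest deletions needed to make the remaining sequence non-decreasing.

Fewest deletions = n − (longest non-decreasing subsequence).
i:      1  2  3  4  5  6  7  8  9 10 11 12 13 14
a[i]:   5 13 11  4  6  2 14  9  8  7 10  3 12  1
dp:     1  2  2  1  2  1  3  3  3  3  4  2  5  1
max dp = 5, so deletions = 14 − 5 = 9.

9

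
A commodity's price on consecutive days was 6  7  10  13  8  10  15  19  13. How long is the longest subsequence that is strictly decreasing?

Negate each value so 'decreasing' becomes 'increasing', then run patience tails on the negated sequence:
-6 → extends → [-6]
-7 → replaces -6 → [-7]
-10 → replaces -7 → [-10]
-13 → replaces -10 → [-13]
-8 → extends → [-13, -8]
-10 → replaces -8 → [-13, -10]
-15 → replaces -13 → [-15, -10]
-19 → replaces -15 → [-19, -10]
-13 → replaces -10 → [-19, -13]
Two tails, so the longest strictly decreasing subsequence of the original has length 2.

2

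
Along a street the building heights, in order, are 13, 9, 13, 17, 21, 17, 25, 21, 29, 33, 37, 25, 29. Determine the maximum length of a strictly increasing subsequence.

8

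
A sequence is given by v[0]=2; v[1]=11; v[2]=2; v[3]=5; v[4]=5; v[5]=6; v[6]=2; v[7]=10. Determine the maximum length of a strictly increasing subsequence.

Track the smallest tail for each achievable length (strict):
2 → extends → [2]
11 → extends → [2, 11]
2 → already a tail → [2, 11]
5 → replaces 11 → [2, 5]
5 → already a tail → [2, 5]
6 → extends → [2, 5, 6]
2 → already a tail → [2, 5, 6]
10 → extends → [2, 5, 6, 10]
Four tails, so the longest strictly increasing subsequence has length 4 (e.g. 2, 5, 6, 10).

4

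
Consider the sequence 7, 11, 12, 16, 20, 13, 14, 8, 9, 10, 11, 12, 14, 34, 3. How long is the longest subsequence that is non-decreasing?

Track the smallest tail for each achievable length (allowing ties):
7 → extends → [7]
11 → extends → [7, 11]
12 → extends → [7, 11, 12]
16 → extends → [7, 11, 12, 16]
20 → extends → [7, 11, 12, 16, 20]
13 → replaces 16 → [7, 11, 12, 13, 20]
14 → replaces 20 → [7, 11, 12, 13, 14]
8 → replaces 11 → [7, 8, 12, 13, 14]
9 → replaces 12 → [7, 8, 9, 13, 14]
10 → replaces 13 → [7, 8, 9, 10, 14]
11 → replaces 14 → [7, 8, 9, 10, 11]
12 → extends → [7, 8, 9, 10, 11, 12]
14 → extends → [7, 8, 9, 10, 11, 12, 14]
34 → extends → [7, 8, 9, 10, 11, 12, 14, 34]
3 → replaces 7 → [3, 8, 9, 10, 11, 12, 14, 34]
Eight tails, so the longest non-decreasing subsequence has length 8 (e.g. 7, 8, 9, 10, 11, 12, 14, 34).

8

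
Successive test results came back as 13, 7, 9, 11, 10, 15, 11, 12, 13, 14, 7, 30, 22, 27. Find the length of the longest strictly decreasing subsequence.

Let dp[i] be the longest strictly decreasing subsequence ending at i:
i:      1  2  3  4  5  6  7  8  9 10 11 12 13 14
a[i]:  13  7  9 11 10 15 11 12 13 14  7 30 22 27
dp:     1  2  2  2  3  1  2  2  2  2  4  1  2  2
Maximum is 4.

4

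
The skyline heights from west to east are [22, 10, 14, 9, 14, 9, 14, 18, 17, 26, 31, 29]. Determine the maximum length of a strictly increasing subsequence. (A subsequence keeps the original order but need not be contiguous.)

Let dp[i] be the length of the longest such subsequence ending at index i:
i:      1  2  3  4  5  6  7  8  9 10 11 12
a[i]:  22 10 14  9 14  9 14 18 17 26 31 29
dp:     1  1  2  1  2  1  2  3  3  4  5  5
Maximum dp value is 5.

5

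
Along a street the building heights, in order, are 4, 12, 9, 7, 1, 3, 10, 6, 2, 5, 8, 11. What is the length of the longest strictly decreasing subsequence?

5

Let dp[i] be the longest strictly decreasing subsequence ending at i:
i:      1  2  3  4  5  6  7  8  9 10 11 12
a[i]:   4 12  9  7  1  3 10  6  2  5  8 11
dp:     1  1  2  3  4  4  2  4  5  5  3  2
Maximum is 5.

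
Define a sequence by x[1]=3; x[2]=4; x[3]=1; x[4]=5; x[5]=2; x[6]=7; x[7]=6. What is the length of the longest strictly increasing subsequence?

4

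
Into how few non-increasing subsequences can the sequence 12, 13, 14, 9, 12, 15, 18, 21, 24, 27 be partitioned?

Place each on the leftmost legal pile:
12 → new pile 1 (tops now [12])
13 → new pile 2 (tops now [12, 13])
14 → new pile 3 (tops now [12, 13, 14])
9 → pile 1 (tops now [9, 13, 14])
12 → pile 2 (tops now [9, 12, 14])
15 → new pile 4 (tops now [9, 12, 14, 15])
18 → new pile 5 (tops now [9, 12, 14, 15, 18])
21 → new pile 6 (tops now [9, 12, 14, 15, 18, 21])
24 → new pile 7 (tops now [9, 12, 14, 15, 18, 21, 24])
27 → new pile 8 (tops now [9, 12, 14, 15, 18, 21, 24, 27])
Eight piles.

8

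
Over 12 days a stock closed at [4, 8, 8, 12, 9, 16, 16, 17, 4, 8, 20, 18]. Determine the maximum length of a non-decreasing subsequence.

Track the smallest tail for each achievable length (allowing ties):
4 → extends → [4]
8 → extends → [4, 8]
8 → extends → [4, 8, 8]
12 → extends → [4, 8, 8, 12]
9 → replaces 12 → [4, 8, 8, 9]
16 → extends → [4, 8, 8, 9, 16]
16 → extends → [4, 8, 8, 9, 16, 16]
17 → extends → [4, 8, 8, 9, 16, 16, 17]
4 → replaces 8 → [4, 4, 8, 9, 16, 16, 17]
8 → replaces 9 → [4, 4, 8, 8, 16, 16, 17]
20 → extends → [4, 4, 8, 8, 16, 16, 17, 20]
18 → replaces 20 → [4, 4, 8, 8, 16, 16, 17, 18]
Eight tails, so the longest non-decreasing subsequence has length 8 (e.g. 4, 8, 8, 12, 16, 16, 17, 20).

8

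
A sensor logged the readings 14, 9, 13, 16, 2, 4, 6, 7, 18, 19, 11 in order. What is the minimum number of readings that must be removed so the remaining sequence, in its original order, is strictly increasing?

5

Fewest deletions = n − (longest strictly increasing subsequence).
Patience tails:
14 → extends → [14]
9 → replaces 14 → [9]
13 → extends → [9, 13]
16 → extends → [9, 13, 16]
2 → replaces 9 → [2, 13, 16]
4 → replaces 13 → [2, 4, 16]
6 → replaces 16 → [2, 4, 6]
7 → extends → [2, 4, 6, 7]
18 → extends → [2, 4, 6, 7, 18]
19 → extends → [2, 4, 6, 7, 18, 19]
11 → replaces 18 → [2, 4, 6, 7, 11, 19]
Longest strictly increasing subsequence has length 6, so deletions = 11 − 6 = 5.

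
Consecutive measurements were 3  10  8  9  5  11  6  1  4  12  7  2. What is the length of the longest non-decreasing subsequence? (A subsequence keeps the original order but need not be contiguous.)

Track the smallest tail for each achievable length (allowing ties):
3 → extends → [3]
10 → extends → [3, 10]
8 → replaces 10 → [3, 8]
9 → extends → [3, 8, 9]
5 → replaces 8 → [3, 5, 9]
11 → extends → [3, 5, 9, 11]
6 → replaces 9 → [3, 5, 6, 11]
1 → replaces 3 → [1, 5, 6, 11]
4 → replaces 5 → [1, 4, 6, 11]
12 → extends → [1, 4, 6, 11, 12]
7 → replaces 11 → [1, 4, 6, 7, 12]
2 → replaces 4 → [1, 2, 6, 7, 12]
Five tails, so the longest non-decreasing subsequence has length 5 (e.g. 3, 8, 9, 11, 12).

5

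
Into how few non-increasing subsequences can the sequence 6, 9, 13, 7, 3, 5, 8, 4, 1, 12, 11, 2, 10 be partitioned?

Place each on the leftmost legal pile:
6 → new pile 1 (tops now [6])
9 → new pile 2 (tops now [6, 9])
13 → new pile 3 (tops now [6, 9, 13])
7 → pile 2 (tops now [6, 7, 13])
3 → pile 1 (tops now [3, 7, 13])
5 → pile 2 (tops now [3, 5, 13])
8 → pile 3 (tops now [3, 5, 8])
4 → pile 2 (tops now [3, 4, 8])
1 → pile 1 (tops now [1, 4, 8])
12 → new pile 4 (tops now [1, 4, 8, 12])
11 → pile 4 (tops now [1, 4, 8, 11])
2 → pile 2 (tops now [1, 2, 8, 11])
10 → pile 4 (tops now [1, 2, 8, 10])
Four piles.

4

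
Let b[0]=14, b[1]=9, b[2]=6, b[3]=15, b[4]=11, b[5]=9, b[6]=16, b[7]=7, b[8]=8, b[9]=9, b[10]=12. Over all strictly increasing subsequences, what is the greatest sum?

45

Let S[i] be the best sum of a strictly increasing subsequence ending at i:
i:      0  1  2  3  4  5  6  7  8  9 10
b[i]:  14  9  6 15 11  9 16  7  8  9 12
S:     14  9  6 29 20 15 45 13 21 30 42
Maximum is 45 (e.g. 14 + 15 + 16).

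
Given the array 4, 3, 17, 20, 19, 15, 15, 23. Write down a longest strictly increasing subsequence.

Patience tails give the LIS length; then backtrack through the dp parents:
4 → extends → [4]
3 → replaces 4 → [3]
17 → extends → [3, 17]
20 → extends → [3, 17, 20]
19 → replaces 20 → [3, 17, 19]
15 → replaces 17 → [3, 15, 19]
15 → already a tail → [3, 15, 19]
23 → extends → [3, 15, 19, 23]
Length 4; one witness is 4, 17, 20, 23.

4, 17, 20, 23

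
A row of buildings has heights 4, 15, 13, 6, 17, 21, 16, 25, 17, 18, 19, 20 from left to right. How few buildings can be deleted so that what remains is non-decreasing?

5

Fewest deletions = n − (longest non-decreasing subsequence).
Patience tails:
4 → extends → [4]
15 → extends → [4, 15]
13 → replaces 15 → [4, 13]
6 → replaces 13 → [4, 6]
17 → extends → [4, 6, 17]
21 → extends → [4, 6, 17, 21]
16 → replaces 17 → [4, 6, 16, 21]
25 → extends → [4, 6, 16, 21, 25]
17 → replaces 21 → [4, 6, 16, 17, 25]
18 → replaces 25 → [4, 6, 16, 17, 18]
19 → extends → [4, 6, 16, 17, 18, 19]
20 → extends → [4, 6, 16, 17, 18, 19, 20]
Longest non-decreasing subsequence has length 7, so deletions = 12 − 7 = 5.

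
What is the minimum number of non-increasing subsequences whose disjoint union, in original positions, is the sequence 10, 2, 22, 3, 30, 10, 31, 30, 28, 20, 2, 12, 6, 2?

Place each on the leftmost legal pile:
10 → new pile 1 (tops now [10])
2 → pile 1 (tops now [2])
22 → new pile 2 (tops now [2, 22])
3 → pile 2 (tops now [2, 3])
30 → new pile 3 (tops now [2, 3, 30])
10 → pile 3 (tops now [2, 3, 10])
31 → new pile 4 (tops now [2, 3, 10, 31])
30 → pile 4 (tops now [2, 3, 10, 30])
28 → pile 4 (tops now [2, 3, 10, 28])
20 → pile 4 (tops now [2, 3, 10, 20])
2 → pile 1 (tops now [2, 3, 10, 20])
12 → pile 4 (tops now [2, 3, 10, 12])
6 → pile 3 (tops now [2, 3, 6, 12])
2 → pile 1 (tops now [2, 3, 6, 12])
Four piles.

4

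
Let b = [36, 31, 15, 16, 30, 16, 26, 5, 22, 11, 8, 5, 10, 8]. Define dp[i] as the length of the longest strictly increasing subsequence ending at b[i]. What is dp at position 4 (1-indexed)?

2

dp[i] = 1 + max{dp[j] : j<i, b[j]<b[i]} (or 1 if no such j):
i:      1  2  3  4  5  6  7  8  9 10 11 12 13 14
b[i]:  36 31 15 16 30 16 26  5 22 11  8  5 10  8
dp:     1  1  1  2  3  2  3  1  3  2  2  1  3  2
At index 4 the value is 2.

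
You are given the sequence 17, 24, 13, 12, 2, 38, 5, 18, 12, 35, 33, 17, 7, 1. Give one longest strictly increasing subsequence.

2, 5, 18, 35

Patience tails give the LIS length; then backtrack through the dp parents:
17 → extends → [17]
24 → extends → [17, 24]
13 → replaces 17 → [13, 24]
12 → replaces 13 → [12, 24]
2 → replaces 12 → [2, 24]
38 → extends → [2, 24, 38]
5 → replaces 24 → [2, 5, 38]
18 → replaces 38 → [2, 5, 18]
12 → replaces 18 → [2, 5, 12]
35 → extends → [2, 5, 12, 35]
33 → replaces 35 → [2, 5, 12, 33]
17 → replaces 33 → [2, 5, 12, 17]
7 → replaces 12 → [2, 5, 7, 17]
1 → replaces 2 → [1, 5, 7, 17]
Length 4; one witness is 2, 5, 18, 35.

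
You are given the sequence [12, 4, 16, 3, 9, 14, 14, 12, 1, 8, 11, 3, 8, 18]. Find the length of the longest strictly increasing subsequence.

Track the smallest tail for each achievable length (strict):
12 → extends → [12]
4 → replaces 12 → [4]
16 → extends → [4, 16]
3 → replaces 4 → [3, 16]
9 → replaces 16 → [3, 9]
14 → extends → [3, 9, 14]
14 → already a tail → [3, 9, 14]
12 → replaces 14 → [3, 9, 12]
1 → replaces 3 → [1, 9, 12]
8 → replaces 9 → [1, 8, 12]
11 → replaces 12 → [1, 8, 11]
3 → replaces 8 → [1, 3, 11]
8 → replaces 11 → [1, 3, 8]
18 → extends → [1, 3, 8, 18]
Four tails, so the longest strictly increasing subsequence has length 4 (e.g. 4, 9, 14, 18).

4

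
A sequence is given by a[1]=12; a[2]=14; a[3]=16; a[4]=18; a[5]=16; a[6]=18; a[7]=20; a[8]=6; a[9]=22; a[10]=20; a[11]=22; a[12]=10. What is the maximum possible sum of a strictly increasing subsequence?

Let S[i] be the best sum of a strictly increasing subsequence ending at i:
i:       1   2   3   4   5   6   7   8   9  10  11  12
a[i]:   12  14  16  18  16  18  20   6  22  20  22  10
S:      12  26  42  60  42  60  80   6 102  80 102  16
Maximum is 102 (e.g. 12 + 14 + 16 + 18 + 20 + 22).

102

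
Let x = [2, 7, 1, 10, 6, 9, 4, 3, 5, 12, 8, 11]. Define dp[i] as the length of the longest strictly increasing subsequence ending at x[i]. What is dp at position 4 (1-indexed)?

3

dp[i] = 1 + max{dp[j] : j<i, x[j]<x[i]} (or 1 if no such j):
i:      1  2  3  4  5  6  7  8  9 10 11 12
x[i]:   2  7  1 10  6  9  4  3  5 12  8 11
dp:     1  2  1  3  2  3  2  2  3  4  4  5
At index 4 the value is 3.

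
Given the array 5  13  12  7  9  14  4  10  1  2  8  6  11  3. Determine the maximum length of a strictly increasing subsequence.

5

Let dp[i] be the length of the longest such subsequence ending at index i:
i:      1  2  3  4  5  6  7  8  9 10 11 12 13 14
a[i]:   5 13 12  7  9 14  4 10  1  2  8  6 11  3
dp:     1  2  2  2  3  4  1  4  1  2  3  3  5  3
Maximum dp value is 5.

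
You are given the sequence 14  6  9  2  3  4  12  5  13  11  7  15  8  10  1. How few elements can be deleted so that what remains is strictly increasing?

Fewest deletions = n − (longest strictly increasing subsequence).
Patience tails:
14 → extends → [14]
6 → replaces 14 → [6]
9 → extends → [6, 9]
2 → replaces 6 → [2, 9]
3 → replaces 9 → [2, 3]
4 → extends → [2, 3, 4]
12 → extends → [2, 3, 4, 12]
5 → replaces 12 → [2, 3, 4, 5]
13 → extends → [2, 3, 4, 5, 13]
11 → replaces 13 → [2, 3, 4, 5, 11]
7 → replaces 11 → [2, 3, 4, 5, 7]
15 → extends → [2, 3, 4, 5, 7, 15]
8 → replaces 15 → [2, 3, 4, 5, 7, 8]
10 → extends → [2, 3, 4, 5, 7, 8, 10]
1 → replaces 2 → [1, 3, 4, 5, 7, 8, 10]
Longest strictly increasing subsequence has length 7, so deletions = 15 − 7 = 8.

8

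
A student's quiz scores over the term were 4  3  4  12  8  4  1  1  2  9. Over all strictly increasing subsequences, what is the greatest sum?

Let S[i] be the best sum of a strictly increasing subsequence ending at i:
i:      1  2  3  4  5  6  7  8  9 10
a[i]:   4  3  4 12  8  4  1  1  2  9
S:      4  3  7 19 15  7  1  1  3 24
Maximum is 24 (e.g. 3 + 4 + 8 + 9).

24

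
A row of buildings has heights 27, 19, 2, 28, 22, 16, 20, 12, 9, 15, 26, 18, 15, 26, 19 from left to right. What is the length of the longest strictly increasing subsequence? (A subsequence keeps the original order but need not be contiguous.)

Let dp[i] be the length of the longest such subsequence ending at index i:
i:      1  2  3  4  5  6  7  8  9 10 11 12 13 14 15
a[i]:  27 19  2 28 22 16 20 12  9 15 26 18 15 26 19
dp:     1  1  1  2  2  2  3  2  2  3  4  4  3  5  5
Maximum dp value is 5.

5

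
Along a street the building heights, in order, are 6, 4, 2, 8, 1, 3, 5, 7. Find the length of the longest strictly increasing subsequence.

4

Track the smallest tail for each achievable length (strict):
6 → extends → [6]
4 → replaces 6 → [4]
2 → replaces 4 → [2]
8 → extends → [2, 8]
1 → replaces 2 → [1, 8]
3 → replaces 8 → [1, 3]
5 → extends → [1, 3, 5]
7 → extends → [1, 3, 5, 7]
Four tails, so the longest strictly increasing subsequence has length 4 (e.g. 2, 3, 5, 7).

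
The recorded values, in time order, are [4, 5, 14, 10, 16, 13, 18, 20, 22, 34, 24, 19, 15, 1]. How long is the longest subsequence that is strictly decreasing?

Let dp[i] be the longest strictly decreasing subsequence ending at i:
i:      1  2  3  4  5  6  7  8  9 10 11 12 13 14
a[i]:   4  5 14 10 16 13 18 20 22 34 24 19 15  1
dp:     1  1  1  2  1  2  1  1  1  1  2  3  4  5
Maximum is 5.

5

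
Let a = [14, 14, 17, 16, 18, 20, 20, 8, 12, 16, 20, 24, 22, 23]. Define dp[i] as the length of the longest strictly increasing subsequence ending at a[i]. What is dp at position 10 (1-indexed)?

3

dp[i] = 1 + max{dp[j] : j<i, a[j]<a[i]} (or 1 if no such j):
i:      1  2  3  4  5  6  7  8  9 10 11 12 13 14
a[i]:  14 14 17 16 18 20 20  8 12 16 20 24 22 23
dp:     1  1  2  2  3  4  4  1  2  3  4  5  5  6
At index 10 the value is 3.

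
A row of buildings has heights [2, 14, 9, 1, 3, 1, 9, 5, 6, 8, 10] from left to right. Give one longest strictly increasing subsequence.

2, 3, 5, 6, 8, 10

Patience tails give the LIS length; then backtrack through the dp parents:
2 → extends → [2]
14 → extends → [2, 14]
9 → replaces 14 → [2, 9]
1 → replaces 2 → [1, 9]
3 → replaces 9 → [1, 3]
1 → already a tail → [1, 3]
9 → extends → [1, 3, 9]
5 → replaces 9 → [1, 3, 5]
6 → extends → [1, 3, 5, 6]
8 → extends → [1, 3, 5, 6, 8]
10 → extends → [1, 3, 5, 6, 8, 10]
Length 6; one witness is 2, 3, 5, 6, 8, 10.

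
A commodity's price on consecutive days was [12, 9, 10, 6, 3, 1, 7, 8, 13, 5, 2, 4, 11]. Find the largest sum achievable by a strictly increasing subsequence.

Let S[i] be the best sum of a strictly increasing subsequence ending at i:
i:      1  2  3  4  5  6  7  8  9 10 11 12 13
a[i]:  12  9 10  6  3  1  7  8 13  5  2  4 11
S:     12  9 19  6  3  1 13 21 34  8  3  7 32
Maximum is 34 (e.g. 6 + 7 + 8 + 13).

34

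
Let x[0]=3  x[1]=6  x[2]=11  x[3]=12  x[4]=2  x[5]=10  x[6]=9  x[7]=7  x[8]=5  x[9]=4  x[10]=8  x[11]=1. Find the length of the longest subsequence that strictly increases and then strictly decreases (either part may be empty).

10

inc[i] = longest strictly increasing subsequence ending at i; dec[i] = longest strictly decreasing subsequence starting at i:
i:      0  1  2  3  4  5  6  7  8  9 10 11
x[i]:   3  6 11 12  2 10  9  7  5  4  8  1
inc:    1  2  3  4  1  3  3  3  2  2  4  1
dec:    3  4  7  7  2  6  5  4  3  2  2  1
Best peak at i=3 (value 12): inc=4, dec=7, length 4+7−1 = 10.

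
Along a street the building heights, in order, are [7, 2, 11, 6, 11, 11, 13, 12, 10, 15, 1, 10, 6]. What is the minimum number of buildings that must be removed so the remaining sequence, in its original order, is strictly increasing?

8

Fewest deletions = n − (longest strictly increasing subsequence).
i:      1  2  3  4  5  6  7  8  9 10 11 12 13
a[i]:   7  2 11  6 11 11 13 12 10 15  1 10  6
dp:     1  1  2  2  3  3  4  4  3  5  1  3  2
max dp = 5, so deletions = 13 − 5 = 8.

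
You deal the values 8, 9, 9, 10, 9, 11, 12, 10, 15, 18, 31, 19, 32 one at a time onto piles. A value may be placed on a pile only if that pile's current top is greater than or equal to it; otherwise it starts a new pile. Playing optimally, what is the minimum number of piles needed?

9

Place each on the leftmost legal pile:
8 → new pile 1 (tops now [8])
9 → new pile 2 (tops now [8, 9])
9 → pile 2 (tops now [8, 9])
10 → new pile 3 (tops now [8, 9, 10])
9 → pile 2 (tops now [8, 9, 10])
11 → new pile 4 (tops now [8, 9, 10, 11])
12 → new pile 5 (tops now [8, 9, 10, 11, 12])
10 → pile 3 (tops now [8, 9, 10, 11, 12])
15 → new pile 6 (tops now [8, 9, 10, 11, 12, 15])
18 → new pile 7 (tops now [8, 9, 10, 11, 12, 15, 18])
31 → new pile 8 (tops now [8, 9, 10, 11, 12, 15, 18, 31])
19 → pile 8 (tops now [8, 9, 10, 11, 12, 15, 18, 19])
32 → new pile 9 (tops now [8, 9, 10, 11, 12, 15, 18, 19, 32])
Nine piles.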